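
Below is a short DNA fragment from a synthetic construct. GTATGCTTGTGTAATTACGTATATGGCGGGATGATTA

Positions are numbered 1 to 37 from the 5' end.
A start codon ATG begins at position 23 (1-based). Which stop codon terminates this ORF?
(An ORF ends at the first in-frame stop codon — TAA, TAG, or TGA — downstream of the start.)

TGA

Codons from position 23: ATG (23–25), GCG (26–28), GGA (29–31), TGA (32–34).
The first in-frame stop codon is TGA.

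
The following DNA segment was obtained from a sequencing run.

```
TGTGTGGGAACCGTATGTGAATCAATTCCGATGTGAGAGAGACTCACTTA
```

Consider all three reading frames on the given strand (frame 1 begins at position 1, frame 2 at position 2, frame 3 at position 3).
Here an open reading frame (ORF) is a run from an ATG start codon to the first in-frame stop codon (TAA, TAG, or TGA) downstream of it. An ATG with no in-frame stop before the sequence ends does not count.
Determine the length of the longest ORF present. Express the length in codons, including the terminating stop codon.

2

Frame 1: TGT GTG GGA ACC GTA TGT GAA TCA ATT CCG ATG TGA GAG AGA CTC ACT — ATG at 31, stop TGA at 34 → 6 nt.
Frame 2: GTG TGG GAA CCG TAT GTG AAT CAA TTC CGA TGT GAG AGA GAC TCA CTT — no ATG→stop ORF.
Frame 3: TGT GGG AAC CGT ATG TGA ATC AAT TCC GAT GTG AGA GAG ACT CAC TTA — ATG at 15, stop TGA at 18 → 6 nt.
Longest: frame 1, positions 31–36, 6 nt = 2 codons = 1 aa. → 2 codons.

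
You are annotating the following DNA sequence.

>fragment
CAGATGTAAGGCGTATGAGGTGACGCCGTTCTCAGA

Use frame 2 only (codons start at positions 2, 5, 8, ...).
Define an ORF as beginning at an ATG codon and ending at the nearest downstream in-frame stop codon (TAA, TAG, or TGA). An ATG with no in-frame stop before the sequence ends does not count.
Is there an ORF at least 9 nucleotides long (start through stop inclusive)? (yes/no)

no

Frame 2: AGA TGT AAG GCG TAT GAG GTG ACG CCG TTC TCA — no ATG→stop ORF.
Largest ORF found is 0 nucleotides < 9, so no.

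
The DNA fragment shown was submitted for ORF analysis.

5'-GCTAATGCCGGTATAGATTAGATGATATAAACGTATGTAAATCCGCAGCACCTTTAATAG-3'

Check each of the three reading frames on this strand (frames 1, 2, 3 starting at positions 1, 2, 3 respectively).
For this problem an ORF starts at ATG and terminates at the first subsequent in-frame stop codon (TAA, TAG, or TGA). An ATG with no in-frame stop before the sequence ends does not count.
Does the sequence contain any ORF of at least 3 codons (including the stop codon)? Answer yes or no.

yes

Frame 1: GCT AAT GCC GGT ATA GAT TAG ATG ATA TAA ACG TAT GTA AAT CCG CAG CAC CTT TAA TAG — ATG at 22, stop TAA at 28 → 9 nt.
Frame 2: CTA ATG CCG GTA TAG ATT AGA TGA TAT AAA CGT ATG TAA ATC CGC AGC ACC TTT AAT — ATG at 5, stop TAG at 14 → 12 nt; ATG at 35, stop TAA at 38 → 6 nt.
Frame 3: TAA TGC CGG TAT AGA TTA GAT GAT ATA AAC GTA TGT AAA TCC GCA GCA CCT TTA ATA — no ATG→stop ORF.
Frame 1 has an ORF of 3 codons (positions 22–30) ≥ 3, so yes.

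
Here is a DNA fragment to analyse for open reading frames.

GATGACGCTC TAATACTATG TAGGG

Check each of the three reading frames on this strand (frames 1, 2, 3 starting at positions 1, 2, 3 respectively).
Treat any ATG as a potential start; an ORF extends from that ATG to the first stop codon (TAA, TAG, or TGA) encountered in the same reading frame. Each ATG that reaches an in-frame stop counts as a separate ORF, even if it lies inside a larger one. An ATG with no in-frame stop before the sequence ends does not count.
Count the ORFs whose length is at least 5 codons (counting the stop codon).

0

Frame 1: GAT GAC GCT CTA ATA CTA TGT AGG — no ATG→stop ORF.
Frame 2: ATG ACG CTC TAA TAC TAT GTA GGG — ATG at 2, stop TAA at 11 → 12 nt.
Frame 3: TGA CGC TCT AAT ACT ATG TAG — ATG at 18, stop TAG at 21 → 6 nt.
No ORF reaches 5 codons. Count = 0.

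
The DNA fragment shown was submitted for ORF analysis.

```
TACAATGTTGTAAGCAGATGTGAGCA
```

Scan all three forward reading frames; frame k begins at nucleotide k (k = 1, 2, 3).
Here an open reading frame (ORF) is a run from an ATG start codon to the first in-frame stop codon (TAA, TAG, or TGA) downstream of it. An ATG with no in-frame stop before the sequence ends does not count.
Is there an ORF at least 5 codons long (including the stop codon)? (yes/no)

no

Frame 1: TAC AAT GTT GTA AGC AGA TGT GAG — no ATG→stop ORF.
Frame 2: ACA ATG TTG TAA GCA GAT GTG AGC — ATG at 5, stop TAA at 11 → 9 nt.
Frame 3: CAA TGT TGT AAG CAG ATG TGA GCA — ATG at 18, stop TGA at 21 → 6 nt.
Largest ORF found is 3 codons < 5, so no.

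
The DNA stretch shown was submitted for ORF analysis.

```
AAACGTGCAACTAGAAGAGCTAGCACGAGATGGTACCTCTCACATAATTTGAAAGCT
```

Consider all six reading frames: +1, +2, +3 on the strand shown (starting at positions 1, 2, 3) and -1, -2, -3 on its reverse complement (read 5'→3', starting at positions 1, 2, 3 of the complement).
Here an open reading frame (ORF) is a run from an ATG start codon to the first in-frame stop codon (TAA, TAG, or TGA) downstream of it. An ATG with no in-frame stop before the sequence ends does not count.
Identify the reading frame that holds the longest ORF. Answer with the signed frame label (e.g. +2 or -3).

Reverse complement (5'→3'): AGCTTTCAAATTATGTGAGAGGTACCATCTCGTGCTAGCTCTTCTAGTTGCACGTTT
Frame +1: AAA CGT GCA ACT AGA AGA GCT AGC ACG AGA TGG TAC CTC TCA CAT AAT TTG AAA GCT — no ATG→stop ORF.
Frame +2: AAC GTG CAA CTA GAA GAG CTA GCA CGA GAT GGT ACC TCT CAC ATA ATT TGA AAG — no ATG→stop ORF.
Frame +3: ACG TGC AAC TAG AAG AGC TAG CAC GAG ATG GTA CCT CTC ACA TAA TTT GAA AGC — ATG at 30, stop TAA at 45 → 18 nt.
Frame -1: AGC TTT CAA ATT ATG TGA GAG GTA CCA TCT CGT GCT AGC TCT TCT AGT TGC ACG TTT — ATG at 13, stop TGA at 16 → 6 nt.
Frame -2: GCT TTC AAA TTA TGT GAG AGG TAC CAT CTC GTG CTA GCT CTT CTA GTT GCA CGT — no ATG→stop ORF.
Frame -3: CTT TCA AAT TAT GTG AGA GGT ACC ATC TCG TGC TAG CTC TTC TAG TTG CAC GTT — no ATG→stop ORF.
Longest ORF is 18 nt in frame +3 (positions 30–47).

+3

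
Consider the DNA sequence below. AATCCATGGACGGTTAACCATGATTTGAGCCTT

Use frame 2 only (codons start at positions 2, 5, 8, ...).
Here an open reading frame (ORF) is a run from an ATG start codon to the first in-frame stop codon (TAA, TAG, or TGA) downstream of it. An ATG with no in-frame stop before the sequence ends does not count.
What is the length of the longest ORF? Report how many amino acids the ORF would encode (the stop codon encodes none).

2

Frame 2: ATC CAT GGA CGG TTA ACC ATG ATT TGA GCC — ATG at 20, stop TGA at 26 → 9 nt.
Longest: frame 2, positions 20–28, 9 nt = 3 codons = 2 aa. → 2 amino acids.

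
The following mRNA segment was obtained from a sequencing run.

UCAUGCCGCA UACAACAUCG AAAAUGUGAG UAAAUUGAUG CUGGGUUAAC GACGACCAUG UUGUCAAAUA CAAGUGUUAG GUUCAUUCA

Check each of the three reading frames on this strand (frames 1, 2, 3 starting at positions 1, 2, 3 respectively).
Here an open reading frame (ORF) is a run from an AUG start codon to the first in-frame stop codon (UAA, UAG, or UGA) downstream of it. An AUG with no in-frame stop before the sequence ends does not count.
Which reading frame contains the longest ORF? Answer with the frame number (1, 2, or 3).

3

Frame 1: UCA UGC CGC AUA CAA CAU CGA AAA UGU GAG UAA AUU GAU GCU GGG UUA ACG ACG ACC AUG UUG UCA AAU ACA AGU GUU AGG UUC AUU — no AUG→stop ORF.
Frame 2: CAU GCC GCA UAC AAC AUC GAA AAU GUG AGU AAA UUG AUG CUG GGU UAA CGA CGA CCA UGU UGU CAA AUA CAA GUG UUA GGU UCA UUC — AUG at 38, stop UAA at 47 → 12 nt.
Frame 3: AUG CCG CAU ACA ACA UCG AAA AUG UGA GUA AAU UGA UGC UGG GUU AAC GAC GAC CAU GUU GUC AAA UAC AAG UGU UAG GUU CAU UCA — AUG at 3, stop UGA at 27 → 27 nt; AUG at 24, stop UGA at 27 → 6 nt.
Longest ORF is 27 nt in frame 3 (positions 3–29).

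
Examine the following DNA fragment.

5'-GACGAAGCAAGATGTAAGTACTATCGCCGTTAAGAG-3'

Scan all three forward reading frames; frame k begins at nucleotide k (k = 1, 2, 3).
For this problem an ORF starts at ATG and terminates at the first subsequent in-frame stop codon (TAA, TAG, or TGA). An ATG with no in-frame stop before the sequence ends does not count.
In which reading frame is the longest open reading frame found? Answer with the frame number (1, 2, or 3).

3

Frame 1: GAC GAA GCA AGA TGT AAG TAC TAT CGC CGT TAA GAG — no ATG→stop ORF.
Frame 2: ACG AAG CAA GAT GTA AGT ACT ATC GCC GTT AAG — no ATG→stop ORF.
Frame 3: CGA AGC AAG ATG TAA GTA CTA TCG CCG TTA AGA — ATG at 12, stop TAA at 15 → 6 nt.
Longest ORF is 6 nt in frame 3 (positions 12–17).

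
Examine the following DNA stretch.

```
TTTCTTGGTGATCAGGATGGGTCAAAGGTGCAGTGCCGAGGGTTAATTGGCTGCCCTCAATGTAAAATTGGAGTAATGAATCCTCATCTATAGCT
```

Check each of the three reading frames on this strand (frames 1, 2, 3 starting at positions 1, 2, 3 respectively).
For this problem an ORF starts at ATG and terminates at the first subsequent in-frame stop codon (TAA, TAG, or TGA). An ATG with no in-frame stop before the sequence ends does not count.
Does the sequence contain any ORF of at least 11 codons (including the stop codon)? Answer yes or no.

no

Frame 1: TTT CTT GGT GAT CAG GAT GGG TCA AAG GTG CAG TGC CGA GGG TTA ATT GGC TGC CCT CAA TGT AAA ATT GGA GTA ATG AAT CCT CAT CTA TAG — ATG at 76, stop TAG at 91 → 18 nt.
Frame 2: TTC TTG GTG ATC AGG ATG GGT CAA AGG TGC AGT GCC GAG GGT TAA TTG GCT GCC CTC AAT GTA AAA TTG GAG TAA TGA ATC CTC ATC TAT AGC — ATG at 17, stop TAA at 44 → 30 nt.
Frame 3: TCT TGG TGA TCA GGA TGG GTC AAA GGT GCA GTG CCG AGG GTT AAT TGG CTG CCC TCA ATG TAA AAT TGG AGT AAT GAA TCC TCA TCT ATA GCT — ATG at 60, stop TAA at 63 → 6 nt.
Largest ORF found is 10 codons < 11, so no.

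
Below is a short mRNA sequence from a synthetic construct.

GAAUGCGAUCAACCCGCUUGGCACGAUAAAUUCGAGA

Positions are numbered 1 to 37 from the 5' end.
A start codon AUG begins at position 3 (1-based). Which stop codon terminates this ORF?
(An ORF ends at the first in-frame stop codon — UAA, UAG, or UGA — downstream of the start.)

Codons from position 3: AUG (3–5), CGA (6–8), UCA (9–11), ACC (12–14), CGC (15–17), UUG (18–20), GCA (21–23), CGA (24–26), UAA (27–29).
The first in-frame stop codon is UAA.

UAA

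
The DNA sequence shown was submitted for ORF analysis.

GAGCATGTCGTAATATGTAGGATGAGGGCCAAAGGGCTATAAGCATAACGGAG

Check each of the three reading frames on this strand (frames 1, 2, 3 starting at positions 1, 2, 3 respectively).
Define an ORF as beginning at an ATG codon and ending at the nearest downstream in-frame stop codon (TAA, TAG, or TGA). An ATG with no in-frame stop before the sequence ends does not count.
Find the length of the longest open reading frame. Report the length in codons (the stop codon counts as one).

Frame 1: GAG CAT GTC GTA ATA TGT AGG ATG AGG GCC AAA GGG CTA TAA GCA TAA CGG — ATG at 22, stop TAA at 40 → 21 nt.
Frame 2: AGC ATG TCG TAA TAT GTA GGA TGA GGG CCA AAG GGC TAT AAG CAT AAC GGA — ATG at 5, stop TAA at 11 → 9 nt.
Frame 3: GCA TGT CGT AAT ATG TAG GAT GAG GGC CAA AGG GCT ATA AGC ATA ACG GAG — ATG at 15, stop TAG at 18 → 6 nt.
Longest: frame 1, positions 22–42, 21 nt = 7 codons = 6 aa. → 7 codons.

7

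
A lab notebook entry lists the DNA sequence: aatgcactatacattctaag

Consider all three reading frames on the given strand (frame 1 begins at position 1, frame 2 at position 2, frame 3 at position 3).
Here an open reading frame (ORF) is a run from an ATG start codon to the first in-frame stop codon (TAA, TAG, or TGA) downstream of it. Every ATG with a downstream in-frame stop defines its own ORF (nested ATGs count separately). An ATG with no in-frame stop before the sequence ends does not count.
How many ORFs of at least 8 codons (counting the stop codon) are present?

Frame 1: AAT GCA CTA TAC ATT CTA — no ATG→stop ORF.
Frame 2: ATG CAC TAT ACA TTC TAA — ATG at 2, stop TAA at 17 → 18 nt.
Frame 3: TGC ACT ATA CAT TCT AAG — no ATG→stop ORF.
No ORF reaches 8 codons. Count = 0.

0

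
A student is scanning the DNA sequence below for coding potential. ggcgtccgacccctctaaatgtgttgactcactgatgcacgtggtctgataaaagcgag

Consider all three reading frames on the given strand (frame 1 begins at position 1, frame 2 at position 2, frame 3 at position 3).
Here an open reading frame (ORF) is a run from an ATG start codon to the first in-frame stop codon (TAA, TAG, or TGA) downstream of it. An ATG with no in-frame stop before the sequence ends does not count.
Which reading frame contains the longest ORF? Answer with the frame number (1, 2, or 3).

Frame 1: GGC GTC CGA CCC CTC TAA ATG TGT TGA CTC ACT GAT GCA CGT GGT CTG ATA AAA GCG — ATG at 19, stop TGA at 25 → 9 nt.
Frame 2: GCG TCC GAC CCC TCT AAA TGT GTT GAC TCA CTG ATG CAC GTG GTC TGA TAA AAG CGA — ATG at 35, stop TGA at 47 → 15 nt.
Frame 3: CGT CCG ACC CCT CTA AAT GTG TTG ACT CAC TGA TGC ACG TGG TCT GAT AAA AGC GAG — no ATG→stop ORF.
Longest ORF is 15 nt in frame 2 (positions 35–49).

2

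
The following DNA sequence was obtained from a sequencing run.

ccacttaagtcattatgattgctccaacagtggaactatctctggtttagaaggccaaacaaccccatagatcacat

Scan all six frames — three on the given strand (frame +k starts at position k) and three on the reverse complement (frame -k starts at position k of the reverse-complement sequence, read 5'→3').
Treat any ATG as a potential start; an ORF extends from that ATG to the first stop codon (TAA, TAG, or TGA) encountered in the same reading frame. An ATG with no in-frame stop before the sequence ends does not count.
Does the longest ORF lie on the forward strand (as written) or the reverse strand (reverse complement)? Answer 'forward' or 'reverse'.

Reverse complement (5'→3'): ATGTGATCTATGGGGTTGTTTGGCCTTCTAAACCAGAGATAGTTCCACTGTTGGAGCAATCATAATGACTTAAGTGG
Frame +1: CCA CTT AAG TCA TTA TGA TTG CTC CAA CAG TGG AAC TAT CTC TGG TTT AGA AGG CCA AAC AAC CCC ATA GAT CAC — no ATG→stop ORF.
Frame +2: CAC TTA AGT CAT TAT GAT TGC TCC AAC AGT GGA ACT ATC TCT GGT TTA GAA GGC CAA ACA ACC CCA TAG ATC ACA — no ATG→stop ORF.
Frame +3: ACT TAA GTC ATT ATG ATT GCT CCA ACA GTG GAA CTA TCT CTG GTT TAG AAG GCC AAA CAA CCC CAT AGA TCA CAT — ATG at 15, stop TAG at 48 → 36 nt.
Frame -1: ATG TGA TCT ATG GGG TTG TTT GGC CTT CTA AAC CAG AGA TAG TTC CAC TGT TGG AGC AAT CAT AAT GAC TTA AGT — ATG at 1, stop TGA at 4 → 6 nt; ATG at 10, stop TAG at 40 → 33 nt.
Frame -2: TGT GAT CTA TGG GGT TGT TTG GCC TTC TAA ACC AGA GAT AGT TCC ACT GTT GGA GCA ATC ATA ATG ACT TAA GTG — ATG at 65, stop TAA at 71 → 9 nt.
Frame -3: GTG ATC TAT GGG GTT GTT TGG CCT TCT AAA CCA GAG ATA GTT CCA CTG TTG GAG CAA TCA TAA TGA CTT AAG TGG — no ATG→stop ORF.
Forward-strand max 36 nt; reverse-strand max 33 nt. The forward strand has the longer ORF.

forward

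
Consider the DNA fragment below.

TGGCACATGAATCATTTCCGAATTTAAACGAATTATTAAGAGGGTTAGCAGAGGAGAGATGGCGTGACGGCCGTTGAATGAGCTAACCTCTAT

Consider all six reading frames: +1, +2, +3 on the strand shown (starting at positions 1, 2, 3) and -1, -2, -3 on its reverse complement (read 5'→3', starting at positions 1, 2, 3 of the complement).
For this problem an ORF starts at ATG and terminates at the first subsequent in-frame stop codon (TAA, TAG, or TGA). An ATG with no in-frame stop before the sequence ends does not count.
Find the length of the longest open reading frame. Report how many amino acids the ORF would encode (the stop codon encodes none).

6

Reverse complement (5'→3'): ATAGAGGTTAGCTCATTCAACGGCCGTCACGCCATCTCTCCTCTGCTAACCCTCTTAATAATTCGTTTAAATTCGGAAATGATTCATGTGCCA
Frame +1: TGG CAC ATG AAT CAT TTC CGA ATT TAA ACG AAT TAT TAA GAG GGT TAG CAG AGG AGA GAT GGC GTG ACG GCC GTT GAA TGA GCT AAC CTC TAT — ATG at 7, stop TAA at 25 → 21 nt.
Frame +2: GGC ACA TGA ATC ATT TCC GAA TTT AAA CGA ATT ATT AAG AGG GTT AGC AGA GGA GAG ATG GCG TGA CGG CCG TTG AAT GAG CTA ACC TCT — ATG at 59, stop TGA at 65 → 9 nt.
Frame +3: GCA CAT GAA TCA TTT CCG AAT TTA AAC GAA TTA TTA AGA GGG TTA GCA GAG GAG AGA TGG CGT GAC GGC CGT TGA ATG AGC TAA CCT CTA — ATG at 78, stop TAA at 84 → 9 nt.
Frame -1: ATA GAG GTT AGC TCA TTC AAC GGC CGT CAC GCC ATC TCT CCT CTG CTA ACC CTC TTA ATA ATT CGT TTA AAT TCG GAA ATG ATT CAT GTG CCA — no ATG→stop ORF.
Frame -2: TAG AGG TTA GCT CAT TCA ACG GCC GTC ACG CCA TCT CTC CTC TGC TAA CCC TCT TAA TAA TTC GTT TAA ATT CGG AAA TGA TTC ATG TGC — no ATG→stop ORF.
Frame -3: AGA GGT TAG CTC ATT CAA CGG CCG TCA CGC CAT CTC TCC TCT GCT AAC CCT CTT AAT AAT TCG TTT AAA TTC GGA AAT GAT TCA TGT GCC — no ATG→stop ORF.
Longest: frame +1, positions 7–27, 21 nt = 7 codons = 6 aa. → 6 amino acids.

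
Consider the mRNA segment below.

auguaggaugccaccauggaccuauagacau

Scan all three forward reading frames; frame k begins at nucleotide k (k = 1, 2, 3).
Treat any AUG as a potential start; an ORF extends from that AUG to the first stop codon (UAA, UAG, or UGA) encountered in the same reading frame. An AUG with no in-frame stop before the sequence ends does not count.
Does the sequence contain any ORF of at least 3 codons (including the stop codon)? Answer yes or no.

yes

Frame 1: AUG UAG GAU GCC ACC AUG GAC CUA UAG ACA — AUG at 1, stop UAG at 4 → 6 nt; AUG at 16, stop UAG at 25 → 12 nt.
Frame 2: UGU AGG AUG CCA CCA UGG ACC UAU AGA CAU — no AUG→stop ORF.
Frame 3: GUA GGA UGC CAC CAU GGA CCU AUA GAC — no AUG→stop ORF.
Frame 1 has an ORF of 4 codons (positions 16–27) ≥ 3, so yes.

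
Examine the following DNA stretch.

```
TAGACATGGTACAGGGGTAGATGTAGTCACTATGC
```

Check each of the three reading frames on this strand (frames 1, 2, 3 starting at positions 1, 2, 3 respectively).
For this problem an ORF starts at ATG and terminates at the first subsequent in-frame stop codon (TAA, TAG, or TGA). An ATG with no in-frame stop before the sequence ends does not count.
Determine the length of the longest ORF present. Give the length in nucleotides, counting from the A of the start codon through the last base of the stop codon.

15

Frame 1: TAG ACA TGG TAC AGG GGT AGA TGT AGT CAC TAT — no ATG→stop ORF.
Frame 2: AGA CAT GGT ACA GGG GTA GAT GTA GTC ACT ATG — no ATG→stop ORF.
Frame 3: GAC ATG GTA CAG GGG TAG ATG TAG TCA CTA TGC — ATG at 6, stop TAG at 18 → 15 nt; ATG at 21, stop TAG at 24 → 6 nt.
Longest: frame 3, positions 6–20, 15 nt = 5 codons = 4 aa. → 15 nucleotides.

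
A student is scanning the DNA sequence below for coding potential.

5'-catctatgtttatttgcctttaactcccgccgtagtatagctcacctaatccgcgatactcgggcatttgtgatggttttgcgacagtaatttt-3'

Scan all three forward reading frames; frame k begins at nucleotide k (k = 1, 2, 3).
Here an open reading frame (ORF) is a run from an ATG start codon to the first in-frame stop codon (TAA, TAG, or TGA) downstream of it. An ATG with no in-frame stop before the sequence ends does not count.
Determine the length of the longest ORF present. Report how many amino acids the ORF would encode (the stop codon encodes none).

5

Frame 1: CAT CTA TGT TTA TTT GCC TTT AAC TCC CGC CGT AGT ATA GCT CAC CTA ATC CGC GAT ACT CGG GCA TTT GTG ATG GTT TTG CGA CAG TAA TTT — ATG at 73, stop TAA at 88 → 18 nt.
Frame 2: ATC TAT GTT TAT TTG CCT TTA ACT CCC GCC GTA GTA TAG CTC ACC TAA TCC GCG ATA CTC GGG CAT TTG TGA TGG TTT TGC GAC AGT AAT TTT — no ATG→stop ORF.
Frame 3: TCT ATG TTT ATT TGC CTT TAA CTC CCG CCG TAG TAT AGC TCA CCT AAT CCG CGA TAC TCG GGC ATT TGT GAT GGT TTT GCG ACA GTA ATT — ATG at 6, stop TAA at 21 → 18 nt.
Longest: frame 1, positions 73–90, 18 nt = 6 codons = 5 aa. → 5 amino acids.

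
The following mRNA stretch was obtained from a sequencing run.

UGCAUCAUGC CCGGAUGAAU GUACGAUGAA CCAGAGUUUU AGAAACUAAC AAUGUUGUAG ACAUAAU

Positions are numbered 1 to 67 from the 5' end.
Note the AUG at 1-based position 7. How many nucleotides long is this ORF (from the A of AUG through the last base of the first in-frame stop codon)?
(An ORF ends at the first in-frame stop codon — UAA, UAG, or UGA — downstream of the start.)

Codons from position 7: AUG (7–9), CCC (10–12), GGA (13–15), UGA (16–18).
UGA is the first in-frame stop; ORF spans 7–18, 12 nucleotides.

12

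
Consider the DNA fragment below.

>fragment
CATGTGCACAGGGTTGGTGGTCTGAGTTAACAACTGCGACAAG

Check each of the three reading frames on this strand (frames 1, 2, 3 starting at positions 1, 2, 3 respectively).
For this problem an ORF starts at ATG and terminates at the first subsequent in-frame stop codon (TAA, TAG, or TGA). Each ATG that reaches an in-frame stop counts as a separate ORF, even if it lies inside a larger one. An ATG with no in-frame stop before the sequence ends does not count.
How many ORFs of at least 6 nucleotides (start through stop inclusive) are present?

Frame 1: CAT GTG CAC AGG GTT GGT GGT CTG AGT TAA CAA CTG CGA CAA — no ATG→stop ORF.
Frame 2: ATG TGC ACA GGG TTG GTG GTC TGA GTT AAC AAC TGC GAC AAG — ATG at 2, stop TGA at 23 → 24 nt.
Frame 3: TGT GCA CAG GGT TGG TGG TCT GAG TTA ACA ACT GCG ACA — no ATG→stop ORF.
ORFs ≥ 6 nucleotides: frame 2 2–25 (24 nucleotides). Count = 1.

1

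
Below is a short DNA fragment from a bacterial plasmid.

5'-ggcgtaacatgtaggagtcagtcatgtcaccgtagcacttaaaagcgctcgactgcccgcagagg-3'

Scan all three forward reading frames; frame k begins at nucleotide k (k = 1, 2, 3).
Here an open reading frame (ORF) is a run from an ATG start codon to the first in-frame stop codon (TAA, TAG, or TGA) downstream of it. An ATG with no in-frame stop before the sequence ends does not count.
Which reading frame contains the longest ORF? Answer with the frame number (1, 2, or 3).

Frame 1: GGC GTA ACA TGT AGG AGT CAG TCA TGT CAC CGT AGC ACT TAA AAG CGC TCG ACT GCC CGC AGA — no ATG→stop ORF.
Frame 2: GCG TAA CAT GTA GGA GTC AGT CAT GTC ACC GTA GCA CTT AAA AGC GCT CGA CTG CCC GCA GAG — no ATG→stop ORF.
Frame 3: CGT AAC ATG TAG GAG TCA GTC ATG TCA CCG TAG CAC TTA AAA GCG CTC GAC TGC CCG CAG AGG — ATG at 9, stop TAG at 12 → 6 nt; ATG at 24, stop TAG at 33 → 12 nt.
Longest ORF is 12 nt in frame 3 (positions 24–35).

3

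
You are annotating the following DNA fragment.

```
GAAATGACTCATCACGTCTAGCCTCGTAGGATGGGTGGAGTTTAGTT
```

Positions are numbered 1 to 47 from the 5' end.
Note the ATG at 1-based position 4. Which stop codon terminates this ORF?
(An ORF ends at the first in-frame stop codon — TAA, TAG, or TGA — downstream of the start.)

TAG

Codons from position 4: ATG (4–6), ACT (7–9), CAT (10–12), CAC (13–15), GTC (16–18), TAG (19–21).
The first in-frame stop codon is TAG.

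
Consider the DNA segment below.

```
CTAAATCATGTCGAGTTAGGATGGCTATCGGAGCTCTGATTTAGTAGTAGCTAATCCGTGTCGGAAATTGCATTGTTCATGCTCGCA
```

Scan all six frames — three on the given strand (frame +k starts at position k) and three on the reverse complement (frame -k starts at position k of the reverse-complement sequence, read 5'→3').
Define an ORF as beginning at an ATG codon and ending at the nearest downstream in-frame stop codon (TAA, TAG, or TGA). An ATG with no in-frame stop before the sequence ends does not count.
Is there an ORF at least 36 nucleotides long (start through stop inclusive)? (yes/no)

no

Reverse complement (5'→3'): TGCGAGCATGAACAATGCAATTTCCGACACGGATTAGCTACTACTAAATCAGAGCTCCGATAGCCATCCTAACTCGACATGATTTAG
Frame +1: CTA AAT CAT GTC GAG TTA GGA TGG CTA TCG GAG CTC TGA TTT AGT AGT AGC TAA TCC GTG TCG GAA ATT GCA TTG TTC ATG CTC GCA — no ATG→stop ORF.
Frame +2: TAA ATC ATG TCG AGT TAG GAT GGC TAT CGG AGC TCT GAT TTA GTA GTA GCT AAT CCG TGT CGG AAA TTG CAT TGT TCA TGC TCG — ATG at 8, stop TAG at 17 → 12 nt.
Frame +3: AAA TCA TGT CGA GTT AGG ATG GCT ATC GGA GCT CTG ATT TAG TAG TAG CTA ATC CGT GTC GGA AAT TGC ATT GTT CAT GCT CGC — ATG at 21, stop TAG at 42 → 24 nt.
Frame -1: TGC GAG CAT GAA CAA TGC AAT TTC CGA CAC GGA TTA GCT ACT ACT AAA TCA GAG CTC CGA TAG CCA TCC TAA CTC GAC ATG ATT TAG — ATG at 79, stop TAG at 85 → 9 nt.
Frame -2: GCG AGC ATG AAC AAT GCA ATT TCC GAC ACG GAT TAG CTA CTA CTA AAT CAG AGC TCC GAT AGC CAT CCT AAC TCG ACA TGA TTT — ATG at 8, stop TAG at 35 → 30 nt.
Frame -3: CGA GCA TGA ACA ATG CAA TTT CCG ACA CGG ATT AGC TAC TAC TAA ATC AGA GCT CCG ATA GCC ATC CTA ACT CGA CAT GAT TTA — ATG at 15, stop TAA at 45 → 33 nt.
Largest ORF found is 33 nucleotides < 36, so no.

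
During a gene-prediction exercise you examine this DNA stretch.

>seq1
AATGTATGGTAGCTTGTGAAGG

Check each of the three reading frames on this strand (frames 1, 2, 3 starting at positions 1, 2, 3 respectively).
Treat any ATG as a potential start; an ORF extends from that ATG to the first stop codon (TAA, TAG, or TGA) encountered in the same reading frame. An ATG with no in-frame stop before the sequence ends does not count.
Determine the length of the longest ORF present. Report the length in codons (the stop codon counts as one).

6

Frame 1: AAT GTA TGG TAG CTT GTG AAG — no ATG→stop ORF.
Frame 2: ATG TAT GGT AGC TTG TGA AGG — ATG at 2, stop TGA at 17 → 18 nt.
Frame 3: TGT ATG GTA GCT TGT GAA — no ATG→stop ORF.
Longest: frame 2, positions 2–19, 18 nt = 6 codons = 5 aa. → 6 codons.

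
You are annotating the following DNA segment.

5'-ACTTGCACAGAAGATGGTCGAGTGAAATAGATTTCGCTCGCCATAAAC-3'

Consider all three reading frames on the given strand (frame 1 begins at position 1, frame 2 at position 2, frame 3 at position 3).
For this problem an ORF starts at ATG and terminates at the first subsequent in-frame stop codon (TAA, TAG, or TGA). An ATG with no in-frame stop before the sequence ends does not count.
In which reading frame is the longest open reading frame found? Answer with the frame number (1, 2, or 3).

Frame 1: ACT TGC ACA GAA GAT GGT CGA GTG AAA TAG ATT TCG CTC GCC ATA AAC — no ATG→stop ORF.
Frame 2: CTT GCA CAG AAG ATG GTC GAG TGA AAT AGA TTT CGC TCG CCA TAA — ATG at 14, stop TGA at 23 → 12 nt.
Frame 3: TTG CAC AGA AGA TGG TCG AGT GAA ATA GAT TTC GCT CGC CAT AAA — no ATG→stop ORF.
Longest ORF is 12 nt in frame 2 (positions 14–25).

2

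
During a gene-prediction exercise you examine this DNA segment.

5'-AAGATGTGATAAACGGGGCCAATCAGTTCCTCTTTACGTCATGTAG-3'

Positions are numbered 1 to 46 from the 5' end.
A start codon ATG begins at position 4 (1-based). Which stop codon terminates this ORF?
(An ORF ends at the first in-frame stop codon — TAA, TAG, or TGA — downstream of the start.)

TGA

Codons from position 4: ATG (4–6), TGA (7–9).
The first in-frame stop codon is TGA.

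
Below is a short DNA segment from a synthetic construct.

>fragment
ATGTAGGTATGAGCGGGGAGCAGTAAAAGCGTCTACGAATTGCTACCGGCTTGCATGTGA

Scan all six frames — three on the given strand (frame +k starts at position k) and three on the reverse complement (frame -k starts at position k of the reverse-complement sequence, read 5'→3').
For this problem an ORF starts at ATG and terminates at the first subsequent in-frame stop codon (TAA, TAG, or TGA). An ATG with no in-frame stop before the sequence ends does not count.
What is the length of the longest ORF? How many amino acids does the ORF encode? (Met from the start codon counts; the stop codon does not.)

Reverse complement (5'→3'): TCACATGCAAGCCGGTAGCAATTCGTAGACGCTTTTACTGCTCCCCGCTCATACCTACAT
Frame +1: ATG TAG GTA TGA GCG GGG AGC AGT AAA AGC GTC TAC GAA TTG CTA CCG GCT TGC ATG TGA — ATG at 1, stop TAG at 4 → 6 nt; ATG at 55, stop TGA at 58 → 6 nt.
Frame +2: TGT AGG TAT GAG CGG GGA GCA GTA AAA GCG TCT ACG AAT TGC TAC CGG CTT GCA TGT — no ATG→stop ORF.
Frame +3: GTA GGT ATG AGC GGG GAG CAG TAA AAG CGT CTA CGA ATT GCT ACC GGC TTG CAT GTG — ATG at 9, stop TAA at 24 → 18 nt.
Frame -1: TCA CAT GCA AGC CGG TAG CAA TTC GTA GAC GCT TTT ACT GCT CCC CGC TCA TAC CTA CAT — no ATG→stop ORF.
Frame -2: CAC ATG CAA GCC GGT AGC AAT TCG TAG ACG CTT TTA CTG CTC CCC GCT CAT ACC TAC — ATG at 5, stop TAG at 26 → 24 nt.
Frame -3: ACA TGC AAG CCG GTA GCA ATT CGT AGA CGC TTT TAC TGC TCC CCG CTC ATA CCT ACA — no ATG→stop ORF.
Longest: frame -2, positions 5–28, 24 nt = 8 codons = 7 aa. → 7 amino acids.

7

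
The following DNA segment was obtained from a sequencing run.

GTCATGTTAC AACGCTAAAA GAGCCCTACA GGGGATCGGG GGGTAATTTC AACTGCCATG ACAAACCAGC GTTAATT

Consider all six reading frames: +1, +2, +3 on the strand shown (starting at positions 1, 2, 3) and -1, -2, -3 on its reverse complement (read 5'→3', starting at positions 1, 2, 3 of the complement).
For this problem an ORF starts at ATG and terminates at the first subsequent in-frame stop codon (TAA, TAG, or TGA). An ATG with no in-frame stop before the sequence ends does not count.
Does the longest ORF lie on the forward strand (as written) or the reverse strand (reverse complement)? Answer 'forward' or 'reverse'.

Reverse complement (5'→3'): AATTAACGCTGGTTTGTCATGGCAGTTGAAATTACCCCCCGATCCCCTGTAGGGCTCTTTTAGCGTTGTAACATGAC
Frame +1: GTC ATG TTA CAA CGC TAA AAG AGC CCT ACA GGG GAT CGG GGG GTA ATT TCA ACT GCC ATG ACA AAC CAG CGT TAA — ATG at 4, stop TAA at 16 → 15 nt; ATG at 58, stop TAA at 73 → 18 nt.
Frame +2: TCA TGT TAC AAC GCT AAA AGA GCC CTA CAG GGG ATC GGG GGG TAA TTT CAA CTG CCA TGA CAA ACC AGC GTT AAT — no ATG→stop ORF.
Frame +3: CAT GTT ACA ACG CTA AAA GAG CCC TAC AGG GGA TCG GGG GGT AAT TTC AAC TGC CAT GAC AAA CCA GCG TTA ATT — no ATG→stop ORF.
Frame -1: AAT TAA CGC TGG TTT GTC ATG GCA GTT GAA ATT ACC CCC CGA TCC CCT GTA GGG CTC TTT TAG CGT TGT AAC ATG — ATG at 19, stop TAG at 61 → 45 nt.
Frame -2: ATT AAC GCT GGT TTG TCA TGG CAG TTG AAA TTA CCC CCC GAT CCC CTG TAG GGC TCT TTT AGC GTT GTA ACA TGA — no ATG→stop ORF.
Frame -3: TTA ACG CTG GTT TGT CAT GGC AGT TGA AAT TAC CCC CCG ATC CCC TGT AGG GCT CTT TTA GCG TTG TAA CAT GAC — no ATG→stop ORF.
Forward-strand max 18 nt; reverse-strand max 45 nt. The reverse strand has the longer ORF.

reverse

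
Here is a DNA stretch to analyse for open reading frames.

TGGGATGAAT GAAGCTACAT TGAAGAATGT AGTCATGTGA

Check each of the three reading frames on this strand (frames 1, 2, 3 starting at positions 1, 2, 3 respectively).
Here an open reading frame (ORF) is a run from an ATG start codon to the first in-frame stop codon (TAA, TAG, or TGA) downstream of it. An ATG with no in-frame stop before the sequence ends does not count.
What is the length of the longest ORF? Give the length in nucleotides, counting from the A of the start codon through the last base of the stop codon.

36

Frame 1: TGG GAT GAA TGA AGC TAC ATT GAA GAA TGT AGT CAT GTG — no ATG→stop ORF.
Frame 2: GGG ATG AAT GAA GCT ACA TTG AAG AAT GTA GTC ATG TGA — ATG at 5, stop TGA at 38 → 36 nt; ATG at 35, stop TGA at 38 → 6 nt.
Frame 3: GGA TGA ATG AAG CTA CAT TGA AGA ATG TAG TCA TGT — ATG at 9, stop TGA at 21 → 15 nt; ATG at 27, stop TAG at 30 → 6 nt.
Longest: frame 2, positions 5–40, 36 nt = 12 codons = 11 aa. → 36 nucleotides.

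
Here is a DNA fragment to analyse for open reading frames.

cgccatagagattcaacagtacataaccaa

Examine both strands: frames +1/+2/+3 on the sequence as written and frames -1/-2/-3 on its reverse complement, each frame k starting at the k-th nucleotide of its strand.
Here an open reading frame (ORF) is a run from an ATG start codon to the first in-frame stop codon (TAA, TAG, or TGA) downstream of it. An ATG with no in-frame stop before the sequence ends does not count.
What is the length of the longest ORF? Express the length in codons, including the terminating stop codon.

4

Reverse complement (5'→3'): TTGGTTATGTACTGTTGAATCTCTATGGCG
Frame +1: CGC CAT AGA GAT TCA ACA GTA CAT AAC CAA — no ATG→stop ORF.
Frame +2: GCC ATA GAG ATT CAA CAG TAC ATA ACC — no ATG→stop ORF.
Frame +3: CCA TAG AGA TTC AAC AGT ACA TAA CCA — no ATG→stop ORF.
Frame -1: TTG GTT ATG TAC TGT TGA ATC TCT ATG GCG — ATG at 7, stop TGA at 16 → 12 nt.
Frame -2: TGG TTA TGT ACT GTT GAA TCT CTA TGG — no ATG→stop ORF.
Frame -3: GGT TAT GTA CTG TTG AAT CTC TAT GGC — no ATG→stop ORF.
Longest: frame -1, positions 7–18, 12 nt = 4 codons = 3 aa. → 4 codons.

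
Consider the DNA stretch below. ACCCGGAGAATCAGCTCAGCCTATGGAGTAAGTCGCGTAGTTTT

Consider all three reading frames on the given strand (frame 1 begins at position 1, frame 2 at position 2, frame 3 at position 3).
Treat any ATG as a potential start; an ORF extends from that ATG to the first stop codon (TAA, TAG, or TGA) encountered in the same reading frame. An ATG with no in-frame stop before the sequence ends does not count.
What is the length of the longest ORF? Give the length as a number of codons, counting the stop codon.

3

Frame 1: ACC CGG AGA ATC AGC TCA GCC TAT GGA GTA AGT CGC GTA GTT — no ATG→stop ORF.
Frame 2: CCC GGA GAA TCA GCT CAG CCT ATG GAG TAA GTC GCG TAG TTT — ATG at 23, stop TAA at 29 → 9 nt.
Frame 3: CCG GAG AAT CAG CTC AGC CTA TGG AGT AAG TCG CGT AGT TTT — no ATG→stop ORF.
Longest: frame 2, positions 23–31, 9 nt = 3 codons = 2 aa. → 3 codons.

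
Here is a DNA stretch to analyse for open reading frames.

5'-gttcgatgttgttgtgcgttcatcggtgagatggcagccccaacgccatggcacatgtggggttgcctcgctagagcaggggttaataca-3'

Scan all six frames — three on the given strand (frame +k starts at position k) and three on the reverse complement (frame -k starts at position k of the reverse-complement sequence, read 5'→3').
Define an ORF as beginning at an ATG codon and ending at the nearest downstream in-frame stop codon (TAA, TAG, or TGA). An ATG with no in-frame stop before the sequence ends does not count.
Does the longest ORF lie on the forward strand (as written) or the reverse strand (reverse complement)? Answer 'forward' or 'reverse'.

Reverse complement (5'→3'): TGTATTAACCCCTGCTCTAGCGAGGCAACCCCACATGTGCCATGGCGTTGGGGCTGCCATCTCACCGATGAACGCACAACAACATCGAAC
Frame +1: GTT CGA TGT TGT TGT GCG TTC ATC GGT GAG ATG GCA GCC CCA ACG CCA TGG CAC ATG TGG GGT TGC CTC GCT AGA GCA GGG GTT AAT ACA — no ATG→stop ORF.
Frame +2: TTC GAT GTT GTT GTG CGT TCA TCG GTG AGA TGG CAG CCC CAA CGC CAT GGC ACA TGT GGG GTT GCC TCG CTA GAG CAG GGG TTA ATA — no ATG→stop ORF.
Frame +3: TCG ATG TTG TTG TGC GTT CAT CGG TGA GAT GGC AGC CCC AAC GCC ATG GCA CAT GTG GGG TTG CCT CGC TAG AGC AGG GGT TAA TAC — ATG at 6, stop TGA at 27 → 24 nt; ATG at 48, stop TAG at 72 → 27 nt.
Frame -1: TGT ATT AAC CCC TGC TCT AGC GAG GCA ACC CCA CAT GTG CCA TGG CGT TGG GGC TGC CAT CTC ACC GAT GAA CGC ACA ACA ACA TCG AAC — no ATG→stop ORF.
Frame -2: GTA TTA ACC CCT GCT CTA GCG AGG CAA CCC CAC ATG TGC CAT GGC GTT GGG GCT GCC ATC TCA CCG ATG AAC GCA CAA CAA CAT CGA — no ATG→stop ORF.
Frame -3: TAT TAA CCC CTG CTC TAG CGA GGC AAC CCC ACA TGT GCC ATG GCG TTG GGG CTG CCA TCT CAC CGA TGA ACG CAC AAC AAC ATC GAA — ATG at 42, stop TGA at 69 → 30 nt.
Forward-strand max 27 nt; reverse-strand max 30 nt. The reverse strand has the longer ORF.

reverse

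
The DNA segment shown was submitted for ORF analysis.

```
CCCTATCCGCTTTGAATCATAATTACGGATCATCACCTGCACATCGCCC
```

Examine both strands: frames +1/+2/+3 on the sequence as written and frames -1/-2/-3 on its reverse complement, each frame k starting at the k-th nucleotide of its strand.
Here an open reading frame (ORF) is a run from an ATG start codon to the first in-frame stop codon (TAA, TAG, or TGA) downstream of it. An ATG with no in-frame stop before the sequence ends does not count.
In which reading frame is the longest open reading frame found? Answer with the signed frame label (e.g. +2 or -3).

-3

Reverse complement (5'→3'): GGGCGATGTGCAGGTGATGATCCGTAATTATGATTCAAAGCGGATAGGG
Frame +1: CCC TAT CCG CTT TGA ATC ATA ATT ACG GAT CAT CAC CTG CAC ATC GCC — no ATG→stop ORF.
Frame +2: CCT ATC CGC TTT GAA TCA TAA TTA CGG ATC ATC ACC TGC ACA TCG CCC — no ATG→stop ORF.
Frame +3: CTA TCC GCT TTG AAT CAT AAT TAC GGA TCA TCA CCT GCA CAT CGC — no ATG→stop ORF.
Frame -1: GGG CGA TGT GCA GGT GAT GAT CCG TAA TTA TGA TTC AAA GCG GAT AGG — no ATG→stop ORF.
Frame -2: GGC GAT GTG CAG GTG ATG ATC CGT AAT TAT GAT TCA AAG CGG ATA GGG — no ATG→stop ORF.
Frame -3: GCG ATG TGC AGG TGA TGA TCC GTA ATT ATG ATT CAA AGC GGA TAG — ATG at 6, stop TGA at 15 → 12 nt; ATG at 30, stop TAG at 45 → 18 nt.
Longest ORF is 18 nt in frame -3 (positions 30–47).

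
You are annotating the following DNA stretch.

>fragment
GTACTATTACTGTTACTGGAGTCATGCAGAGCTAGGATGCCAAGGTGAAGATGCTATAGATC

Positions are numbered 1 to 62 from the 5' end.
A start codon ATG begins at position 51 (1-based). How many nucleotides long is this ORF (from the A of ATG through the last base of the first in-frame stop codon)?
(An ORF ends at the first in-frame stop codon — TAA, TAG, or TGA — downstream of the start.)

Codons from position 51: ATG (51–53), CTA (54–56), TAG (57–59).
TAG is the first in-frame stop; ORF spans 51–59, 9 nucleotides.

9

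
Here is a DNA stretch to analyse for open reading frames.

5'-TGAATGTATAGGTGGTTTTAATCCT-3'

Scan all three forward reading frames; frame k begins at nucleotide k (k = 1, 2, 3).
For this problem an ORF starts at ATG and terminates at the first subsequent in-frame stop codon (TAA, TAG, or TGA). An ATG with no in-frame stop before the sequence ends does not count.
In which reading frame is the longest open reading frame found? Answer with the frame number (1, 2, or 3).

Frame 1: TGA ATG TAT AGG TGG TTT TAA TCC — ATG at 4, stop TAA at 19 → 18 nt.
Frame 2: GAA TGT ATA GGT GGT TTT AAT CCT — no ATG→stop ORF.
Frame 3: AAT GTA TAG GTG GTT TTA ATC — no ATG→stop ORF.
Longest ORF is 18 nt in frame 1 (positions 4–21).

1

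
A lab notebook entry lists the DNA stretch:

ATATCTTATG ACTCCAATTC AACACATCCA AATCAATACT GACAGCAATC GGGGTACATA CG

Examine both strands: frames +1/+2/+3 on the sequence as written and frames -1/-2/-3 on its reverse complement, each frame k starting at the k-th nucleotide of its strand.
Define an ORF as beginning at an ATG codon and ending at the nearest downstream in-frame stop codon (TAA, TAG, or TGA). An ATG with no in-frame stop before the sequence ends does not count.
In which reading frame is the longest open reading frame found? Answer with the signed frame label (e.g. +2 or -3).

-1

Reverse complement (5'→3'): CGTATGTACCCCGATTGCTGTCAGTATTGATTTGGATGTGTTGAATTGGAGTCATAAGATAT
Frame +1: ATA TCT TAT GAC TCC AAT TCA ACA CAT CCA AAT CAA TAC TGA CAG CAA TCG GGG TAC ATA — no ATG→stop ORF.
Frame +2: TAT CTT ATG ACT CCA ATT CAA CAC ATC CAA ATC AAT ACT GAC AGC AAT CGG GGT ACA TAC — no ATG→stop ORF.
Frame +3: ATC TTA TGA CTC CAA TTC AAC ACA TCC AAA TCA ATA CTG ACA GCA ATC GGG GTA CAT ACG — no ATG→stop ORF.
Frame -1: CGT ATG TAC CCC GAT TGC TGT CAG TAT TGA TTT GGA TGT GTT GAA TTG GAG TCA TAA GAT — ATG at 4, stop TGA at 28 → 27 nt.
Frame -2: GTA TGT ACC CCG ATT GCT GTC AGT ATT GAT TTG GAT GTG TTG AAT TGG AGT CAT AAG ATA — no ATG→stop ORF.
Frame -3: TAT GTA CCC CGA TTG CTG TCA GTA TTG ATT TGG ATG TGT TGA ATT GGA GTC ATA AGA TAT — ATG at 36, stop TGA at 42 → 9 nt.
Longest ORF is 27 nt in frame -1 (positions 4–30).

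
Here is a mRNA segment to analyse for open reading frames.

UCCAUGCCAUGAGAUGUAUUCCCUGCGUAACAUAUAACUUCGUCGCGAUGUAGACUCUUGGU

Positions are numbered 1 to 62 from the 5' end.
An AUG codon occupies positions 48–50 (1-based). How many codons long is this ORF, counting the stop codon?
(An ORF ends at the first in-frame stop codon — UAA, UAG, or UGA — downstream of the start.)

Codons from position 48: AUG (48–50), UAG (51–53).
UAG is the first in-frame stop; that's 2 codons including the stop.

2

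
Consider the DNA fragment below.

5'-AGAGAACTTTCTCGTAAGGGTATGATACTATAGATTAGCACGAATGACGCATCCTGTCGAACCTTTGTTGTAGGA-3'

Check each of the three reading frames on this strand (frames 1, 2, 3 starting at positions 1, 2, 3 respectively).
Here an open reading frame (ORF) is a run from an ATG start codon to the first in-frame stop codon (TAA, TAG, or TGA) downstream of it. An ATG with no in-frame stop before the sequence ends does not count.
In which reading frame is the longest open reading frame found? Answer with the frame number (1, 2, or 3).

2

Frame 1: AGA GAA CTT TCT CGT AAG GGT ATG ATA CTA TAG ATT AGC ACG AAT GAC GCA TCC TGT CGA ACC TTT GTT GTA GGA — ATG at 22, stop TAG at 31 → 12 nt.
Frame 2: GAG AAC TTT CTC GTA AGG GTA TGA TAC TAT AGA TTA GCA CGA ATG ACG CAT CCT GTC GAA CCT TTG TTG TAG — ATG at 44, stop TAG at 71 → 30 nt.
Frame 3: AGA ACT TTC TCG TAA GGG TAT GAT ACT ATA GAT TAG CAC GAA TGA CGC ATC CTG TCG AAC CTT TGT TGT AGG — no ATG→stop ORF.
Longest ORF is 30 nt in frame 2 (positions 44–73).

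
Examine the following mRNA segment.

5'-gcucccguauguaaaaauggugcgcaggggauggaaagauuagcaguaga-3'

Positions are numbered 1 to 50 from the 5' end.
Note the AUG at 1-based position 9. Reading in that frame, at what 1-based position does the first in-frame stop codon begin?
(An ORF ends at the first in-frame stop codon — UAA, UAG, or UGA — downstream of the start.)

Codons from position 9: AUG (9–11), UAA (12–14).
UAA is a stop codon; it begins at position 12.

12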